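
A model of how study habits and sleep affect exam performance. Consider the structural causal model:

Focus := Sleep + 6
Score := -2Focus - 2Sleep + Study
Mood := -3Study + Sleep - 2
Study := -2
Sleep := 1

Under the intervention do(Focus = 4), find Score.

The intervention breaks the incoming arrows to Focus: Focus := Sleep + 6 no longer applies, and Focus = 4.
Score = -2Focus - 2Sleep + Study  [with Focus=4, Sleep=1, Study=-2]  = -12

-12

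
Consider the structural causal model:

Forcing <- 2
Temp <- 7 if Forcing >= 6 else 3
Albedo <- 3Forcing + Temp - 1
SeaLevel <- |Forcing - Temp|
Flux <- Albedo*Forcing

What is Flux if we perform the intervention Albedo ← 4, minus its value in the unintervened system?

do(Albedo=4) replaces the equation Albedo <- 3Forcing + Temp - 1 with the constant Albedo = 4.
Flux = Albedo*Forcing  [with Albedo=4, Forcing=2]  = 8
Without intervention: Temp = 7 if Forcing >= 6 else 3  [with Forcing=2]  = 3; Albedo = 3Forcing + Temp - 1  [with Forcing=2, Temp=3]  = 8; Flux = Albedo*Forcing  [with Albedo=8, Forcing=2]  = 16.
Change = 8 − 16 = -8.

-8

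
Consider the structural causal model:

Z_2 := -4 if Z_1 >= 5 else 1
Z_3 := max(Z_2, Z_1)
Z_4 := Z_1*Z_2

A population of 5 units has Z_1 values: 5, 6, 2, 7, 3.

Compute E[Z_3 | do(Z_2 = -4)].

4.6

The intervention sets Z_2=-4 in all 5 units regardless of Z_1. Recomputing Z_3 per unit gives 5, 6, 2, 7, 3; average 4.6.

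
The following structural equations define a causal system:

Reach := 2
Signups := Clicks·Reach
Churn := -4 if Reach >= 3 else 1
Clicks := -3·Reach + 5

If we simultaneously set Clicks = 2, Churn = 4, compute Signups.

The joint intervention fixes Clicks = 2, Churn = 4, removing each variable's own equation.
Signups = Clicks·Reach  [with Clicks=2, Reach=2]  = 4

4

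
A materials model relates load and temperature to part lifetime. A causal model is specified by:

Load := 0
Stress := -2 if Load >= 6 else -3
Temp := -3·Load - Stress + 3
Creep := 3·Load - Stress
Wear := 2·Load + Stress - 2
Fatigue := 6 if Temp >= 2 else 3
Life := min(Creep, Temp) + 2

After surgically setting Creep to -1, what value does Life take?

1

The intervention breaks the incoming arrows to Creep: Creep := 3·Load - Stress no longer applies, and Creep = -1.
Stress = -2 if Load >= 6 else -3  [with Load=0]  = -3
Temp = -3·Load - Stress + 3  [with Load=0, Stress=-3]  = 6
Life = min(Creep, Temp) + 2  [with Creep=-1, Temp=6]  = 1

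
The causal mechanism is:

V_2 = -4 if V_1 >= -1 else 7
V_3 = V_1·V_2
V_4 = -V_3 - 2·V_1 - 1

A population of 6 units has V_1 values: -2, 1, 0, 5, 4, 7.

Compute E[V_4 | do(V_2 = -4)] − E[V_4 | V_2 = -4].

do(V_2=-4) breaks V_2's dependence on V_1. With V_2=-4 fixed, V_4 across the units is -5, 1, -1, 9, 7, 13, mean 4.
E[V_4|V_2=-4] averages over only the 5 units with V_2=-4 (V_1 = 1, 0, 5, 4, 7): V_4 = 1, -1, 9, 7, 13, mean 5.8.
Difference = 4 − 5.8 = -1.8.

-1.8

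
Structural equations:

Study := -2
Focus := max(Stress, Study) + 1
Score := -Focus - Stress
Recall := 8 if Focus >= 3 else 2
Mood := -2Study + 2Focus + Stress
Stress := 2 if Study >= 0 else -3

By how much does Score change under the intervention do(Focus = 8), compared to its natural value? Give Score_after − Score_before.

The intervention breaks the incoming arrows to Focus: Focus := max(Stress, Study) + 1 no longer applies, and Focus = 8.
Stress = 2 if Study >= 0 else -3  [with Study=-2]  = -3
Score = -Focus - Stress  [with Focus=8, Stress=-3]  = -5
Without intervention: Stress = 2 if Study >= 0 else -3  [with Study=-2]  = -3; Focus = max(Stress, Study) + 1  [with Stress=-3, Study=-2]  = -1; Score = -Focus - Stress  [with Focus=-1, Stress=-3]  = 4.
Change = -5 − 4 = -9.

-9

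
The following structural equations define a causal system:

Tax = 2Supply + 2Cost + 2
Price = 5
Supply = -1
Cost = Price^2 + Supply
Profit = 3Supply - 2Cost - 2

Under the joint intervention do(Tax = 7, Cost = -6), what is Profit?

7

The joint intervention fixes Tax = 7, Cost = -6, removing each variable's own equation.
Profit = 3Supply - 2Cost - 2  [with Supply=-1, Cost=-6]  = 7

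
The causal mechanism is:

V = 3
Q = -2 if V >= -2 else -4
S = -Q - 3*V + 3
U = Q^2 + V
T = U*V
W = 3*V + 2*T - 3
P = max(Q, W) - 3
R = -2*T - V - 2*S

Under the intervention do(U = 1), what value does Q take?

The intervention breaks the incoming arrows to U: U = Q^2 + V no longer applies, and U = 1.
Since Q is not a descendant of the intervened variable, it is unaffected.
Q = -2 if V >= -2 else -4  [with V=3]  = -2

-2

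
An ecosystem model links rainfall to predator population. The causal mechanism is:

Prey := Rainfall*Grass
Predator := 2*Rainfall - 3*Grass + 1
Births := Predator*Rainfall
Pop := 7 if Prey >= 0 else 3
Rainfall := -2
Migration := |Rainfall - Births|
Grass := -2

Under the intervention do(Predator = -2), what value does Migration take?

6

Under do(Predator=-2), the mechanism Predator := 2*Rainfall - 3*Grass + 1 is discarded; Predator is fixed at -2.
Births = Predator*Rainfall  [with Predator=-2, Rainfall=-2]  = 4
Migration = |Rainfall - Births|  [with Rainfall=-2, Births=4]  = 6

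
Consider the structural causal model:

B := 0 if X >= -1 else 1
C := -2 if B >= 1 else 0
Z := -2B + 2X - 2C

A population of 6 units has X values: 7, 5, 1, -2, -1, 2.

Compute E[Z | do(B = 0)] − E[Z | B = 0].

Under do(B=0), B's equation is replaced by B=0 for every unit. Per-unit Z: 14, 10, 2, -4, -2, 4. Mean = 4.
Observing B=0 restricts to units where B's equation naturally yields 0: X ∈ {7, 5, 1, -1, 2}. In that subpopulation Z = 14, 10, 2, -2, 4, mean 5.6.
Difference = 4 − 5.6 = -1.6.

-1.6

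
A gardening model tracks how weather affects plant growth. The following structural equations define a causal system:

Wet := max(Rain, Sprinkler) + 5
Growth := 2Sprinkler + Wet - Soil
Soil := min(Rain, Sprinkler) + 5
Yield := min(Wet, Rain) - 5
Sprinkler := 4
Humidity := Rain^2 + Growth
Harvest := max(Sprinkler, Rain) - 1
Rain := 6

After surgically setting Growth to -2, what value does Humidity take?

34

The intervention breaks the incoming arrows to Growth: Growth := 2Sprinkler + Wet - Soil no longer applies, and Growth = -2.
Humidity = Rain^2 + Growth  [with Rain=6, Growth=-2]  = 34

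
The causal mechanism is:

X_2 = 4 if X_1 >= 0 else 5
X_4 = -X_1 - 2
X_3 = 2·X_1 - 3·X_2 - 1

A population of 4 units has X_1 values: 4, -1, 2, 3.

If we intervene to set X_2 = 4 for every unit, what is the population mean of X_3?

do(X_2=4) breaks X_2's dependence on X_1. With X_2=4 fixed, X_3 across the units is -5, -15, -9, -7, mean -9.

-9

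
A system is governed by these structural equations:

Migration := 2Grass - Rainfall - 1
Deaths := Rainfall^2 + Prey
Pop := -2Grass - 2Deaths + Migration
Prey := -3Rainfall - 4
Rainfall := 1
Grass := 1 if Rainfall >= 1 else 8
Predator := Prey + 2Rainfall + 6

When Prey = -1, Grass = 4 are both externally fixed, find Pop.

-2

The joint intervention fixes Prey = -1, Grass = 4, removing each variable's own equation.
Deaths = Rainfall^2 + Prey  [with Rainfall=1, Prey=-1]  = 0
Migration = 2Grass - Rainfall - 1  [with Grass=4, Rainfall=1]  = 6
Pop = -2Grass - 2Deaths + Migration  [with Grass=4, Deaths=0, Migration=6]  = -2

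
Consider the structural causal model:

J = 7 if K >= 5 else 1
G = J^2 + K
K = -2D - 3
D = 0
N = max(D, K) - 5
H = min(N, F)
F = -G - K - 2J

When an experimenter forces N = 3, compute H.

3

Intervening sets N = 3 and removes its equation (N = max(D, K) - 5).
K = -2D - 3  [with D=0]  = -3
J = 7 if K >= 5 else 1  [with K=-3]  = 1
G = J^2 + K  [with J=1, K=-3]  = -2
F = -G - K - 2J  [with G=-2, K=-3, J=1]  = 3
H = min(N, F)  [with N=3, F=3]  = 3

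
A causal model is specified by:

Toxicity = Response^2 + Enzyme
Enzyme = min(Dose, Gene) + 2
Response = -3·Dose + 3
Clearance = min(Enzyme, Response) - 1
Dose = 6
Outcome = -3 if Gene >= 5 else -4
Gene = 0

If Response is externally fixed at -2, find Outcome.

-4

The intervention breaks the incoming arrows to Response: Response = -3·Dose + 3 no longer applies, and Response = -2.
No directed path runs from Response to Outcome, so Outcome keeps its natural value.
Outcome = -3 if Gene >= 5 else -4  [with Gene=0]  = -4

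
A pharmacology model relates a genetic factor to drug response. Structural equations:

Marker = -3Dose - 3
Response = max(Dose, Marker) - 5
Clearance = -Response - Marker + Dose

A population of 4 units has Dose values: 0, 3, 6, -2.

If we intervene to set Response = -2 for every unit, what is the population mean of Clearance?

12

The intervention sets Response=-2 in all 4 units regardless of Dose. Recomputing Clearance per unit gives 5, 17, 29, -3; average 12.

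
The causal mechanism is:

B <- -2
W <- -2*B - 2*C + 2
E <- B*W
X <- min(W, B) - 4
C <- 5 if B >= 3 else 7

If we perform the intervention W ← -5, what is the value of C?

7

Under do(W=-5), the mechanism W <- -2*B - 2*C + 2 is discarded; W is fixed at -5.
Since C is not a descendant of the intervened variable, it is unaffected.
C = 5 if B >= 3 else 7  [with B=-2]  = 7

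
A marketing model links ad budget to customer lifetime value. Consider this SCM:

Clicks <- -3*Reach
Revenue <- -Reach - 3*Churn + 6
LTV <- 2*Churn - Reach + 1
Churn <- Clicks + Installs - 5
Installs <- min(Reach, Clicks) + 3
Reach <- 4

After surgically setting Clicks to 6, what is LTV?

Under do(Clicks=6), the mechanism Clicks <- -3*Reach is discarded; Clicks is fixed at 6.
Installs = min(Reach, Clicks) + 3  [with Reach=4, Clicks=6]  = 7
Churn = Clicks + Installs - 5  [with Clicks=6, Installs=7]  = 8
LTV = 2*Churn - Reach + 1  [with Churn=8, Reach=4]  = 13

13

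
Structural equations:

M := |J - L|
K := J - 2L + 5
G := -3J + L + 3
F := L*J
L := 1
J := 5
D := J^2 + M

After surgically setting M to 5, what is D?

30

The intervention breaks the incoming arrows to M: M := |J - L| no longer applies, and M = 5.
D = J^2 + M  [with J=5, M=5]  = 30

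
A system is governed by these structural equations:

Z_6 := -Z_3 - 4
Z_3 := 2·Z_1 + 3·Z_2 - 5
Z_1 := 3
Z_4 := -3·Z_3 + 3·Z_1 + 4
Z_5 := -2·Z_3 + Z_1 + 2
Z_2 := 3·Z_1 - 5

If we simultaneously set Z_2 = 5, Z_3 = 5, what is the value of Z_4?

-2

Setting Z_2 = 5, Z_3 = 5 by intervention discards those variables' equations.
Z_4 = -3·Z_3 + 3·Z_1 + 4  [with Z_3=5, Z_1=3]  = -2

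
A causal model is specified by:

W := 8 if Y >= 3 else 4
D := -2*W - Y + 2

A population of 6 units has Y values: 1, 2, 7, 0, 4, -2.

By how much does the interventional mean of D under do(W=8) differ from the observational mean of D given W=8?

3.5

The intervention sets W=8 in all 6 units regardless of Y. Recomputing D per unit gives -15, -16, -21, -14, -18, -12; average -16.
Conditioning on W=8 selects the 2 unit(s) with Y ∈ {7, 4}. Their D values: -21, -18. Mean = -19.5.
Difference = -16 − (-19.5) = 3.5.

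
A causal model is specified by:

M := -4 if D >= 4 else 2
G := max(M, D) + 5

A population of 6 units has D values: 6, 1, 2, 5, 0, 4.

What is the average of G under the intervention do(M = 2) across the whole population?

8.5

Every unit gets M=2 under the intervention. G values become 11, 7, 7, 10, 7, 9; E[G|do(M=2)] = 8.5.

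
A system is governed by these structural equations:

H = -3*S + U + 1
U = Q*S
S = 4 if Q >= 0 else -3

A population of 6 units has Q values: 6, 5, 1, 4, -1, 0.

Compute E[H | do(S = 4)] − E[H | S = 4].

-2.8

The intervention sets S=4 in all 6 units regardless of Q. Recomputing H per unit gives 13, 9, -7, 5, -15, -11; average -1.
E[H|S=4] averages over only the 5 units with S=4 (Q = 6, 5, 1, 4, 0): H = 13, 9, -7, 5, -11, mean 1.8.
Difference = -1 − 1.8 = -2.8.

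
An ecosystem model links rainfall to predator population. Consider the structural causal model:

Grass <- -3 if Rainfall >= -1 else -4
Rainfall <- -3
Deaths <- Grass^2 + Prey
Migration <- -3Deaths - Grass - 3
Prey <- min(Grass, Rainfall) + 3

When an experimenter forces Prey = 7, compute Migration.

-68

do(Prey=7) replaces the equation Prey <- min(Grass, Rainfall) + 3 with the constant Prey = 7.
Grass = -3 if Rainfall >= -1 else -4  [with Rainfall=-3]  = -4
Deaths = Grass^2 + Prey  [with Grass=-4, Prey=7]  = 23
Migration = -3Deaths - Grass - 3  [with Deaths=23, Grass=-4]  = -68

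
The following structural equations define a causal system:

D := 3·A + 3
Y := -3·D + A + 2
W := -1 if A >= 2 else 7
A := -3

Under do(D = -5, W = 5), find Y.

The joint intervention fixes D = -5, W = 5, removing each variable's own equation.
Y = -3·D + A + 2  [with D=-5, A=-3]  = 14

14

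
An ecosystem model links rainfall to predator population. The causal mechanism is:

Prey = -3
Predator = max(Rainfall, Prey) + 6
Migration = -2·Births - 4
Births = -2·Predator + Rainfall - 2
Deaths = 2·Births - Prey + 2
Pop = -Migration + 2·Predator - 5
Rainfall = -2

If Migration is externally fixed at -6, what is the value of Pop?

9

Intervening sets Migration = -6 and removes its equation (Migration = -2·Births - 4).
Predator = max(Rainfall, Prey) + 6  [with Rainfall=-2, Prey=-3]  = 4
Pop = -Migration + 2·Predator - 5  [with Migration=-6, Predator=4]  = 9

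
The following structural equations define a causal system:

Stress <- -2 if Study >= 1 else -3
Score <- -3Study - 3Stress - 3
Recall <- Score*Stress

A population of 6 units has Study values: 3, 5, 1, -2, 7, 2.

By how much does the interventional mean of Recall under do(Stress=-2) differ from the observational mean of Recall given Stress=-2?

-5.6

Under do(Stress=-2), Stress's equation is replaced by Stress=-2 for every unit. Per-unit Recall: 12, 24, 0, -18, 36, 6. Mean = 10.
E[Recall|Stress=-2] averages over only the 5 units with Stress=-2 (Study = 3, 5, 1, 7, 2): Recall = 12, 24, 0, 36, 6, mean 15.6.
Difference = 10 − 15.6 = -5.6.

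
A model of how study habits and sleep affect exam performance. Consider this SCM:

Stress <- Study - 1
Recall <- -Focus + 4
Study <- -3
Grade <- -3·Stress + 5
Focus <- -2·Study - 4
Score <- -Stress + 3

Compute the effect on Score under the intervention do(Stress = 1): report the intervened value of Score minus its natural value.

-5

Under do(Stress=1), the mechanism Stress <- Study - 1 is discarded; Stress is fixed at 1.
Score = -Stress + 3  [with Stress=1]  = 2
Without intervention: Stress = Study - 1  [with Study=-3]  = -4; Score = -Stress + 3  [with Stress=-4]  = 7.
Change = 2 − 7 = -5.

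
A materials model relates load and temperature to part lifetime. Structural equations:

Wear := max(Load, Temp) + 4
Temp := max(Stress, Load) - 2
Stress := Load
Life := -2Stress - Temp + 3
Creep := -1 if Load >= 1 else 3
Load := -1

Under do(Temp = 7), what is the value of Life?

-2

The intervention breaks the incoming arrows to Temp: Temp := max(Stress, Load) - 2 no longer applies, and Temp = 7.
Stress = Load  [with Load=-1]  = -1
Life = -2Stress - Temp + 3  [with Stress=-1, Temp=7]  = -2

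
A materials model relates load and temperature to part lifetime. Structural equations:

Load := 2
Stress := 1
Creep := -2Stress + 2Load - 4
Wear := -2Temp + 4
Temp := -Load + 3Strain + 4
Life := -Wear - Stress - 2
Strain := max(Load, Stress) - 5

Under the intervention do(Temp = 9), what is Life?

The intervention breaks the incoming arrows to Temp: Temp := -Load + 3Strain + 4 no longer applies, and Temp = 9.
Wear = -2Temp + 4  [with Temp=9]  = -14
Life = -Wear - Stress - 2  [with Wear=-14, Stress=1]  = 11

11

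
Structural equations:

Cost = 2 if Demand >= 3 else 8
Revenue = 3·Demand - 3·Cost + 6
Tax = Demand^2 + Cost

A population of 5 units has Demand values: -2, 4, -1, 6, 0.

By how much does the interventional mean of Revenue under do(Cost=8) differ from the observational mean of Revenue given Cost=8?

Every unit gets Cost=8 under the intervention. Revenue values become -24, -6, -21, 0, -18; E[Revenue|do(Cost=8)] = -13.8.
E[Revenue|Cost=8] averages over only the 3 units with Cost=8 (Demand = -2, -1, 0): Revenue = -24, -21, -18, mean -21.
Difference = -13.8 − (-21) = 7.2.

7.2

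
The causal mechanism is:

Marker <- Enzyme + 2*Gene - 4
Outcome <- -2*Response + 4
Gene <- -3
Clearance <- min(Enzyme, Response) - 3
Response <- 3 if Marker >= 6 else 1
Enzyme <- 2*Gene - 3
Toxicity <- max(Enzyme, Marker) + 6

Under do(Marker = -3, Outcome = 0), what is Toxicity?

Setting Marker = -3, Outcome = 0 by intervention discards those variables' equations.
Enzyme = 2*Gene - 3  [with Gene=-3]  = -9
Toxicity = max(Enzyme, Marker) + 6  [with Enzyme=-9, Marker=-3]  = 3

3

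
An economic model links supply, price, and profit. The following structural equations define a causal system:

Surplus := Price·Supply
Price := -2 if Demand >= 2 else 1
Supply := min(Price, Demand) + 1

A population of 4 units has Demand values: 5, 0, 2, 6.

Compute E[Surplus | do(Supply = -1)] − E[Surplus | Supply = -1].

-0.75

The intervention sets Supply=-1 in all 4 units regardless of Demand. Recomputing Surplus per unit gives 2, -1, 2, 2; average 1.25.
E[Surplus|Supply=-1] averages over only the 3 units with Supply=-1 (Demand = 5, 2, 6): Surplus = 2, 2, 2, mean 2.
Difference = 1.25 − 2 = -0.75.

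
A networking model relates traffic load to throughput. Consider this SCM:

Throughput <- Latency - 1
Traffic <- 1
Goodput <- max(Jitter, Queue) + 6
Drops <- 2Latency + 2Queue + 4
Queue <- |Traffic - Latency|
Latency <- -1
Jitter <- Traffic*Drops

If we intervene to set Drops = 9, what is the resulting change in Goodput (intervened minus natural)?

3

The intervention breaks the incoming arrows to Drops: Drops <- 2Latency + 2Queue + 4 no longer applies, and Drops = 9.
Queue = |Traffic - Latency|  [with Traffic=1, Latency=-1]  = 2
Jitter = Traffic*Drops  [with Traffic=1, Drops=9]  = 9
Goodput = max(Jitter, Queue) + 6  [with Jitter=9, Queue=2]  = 15
Without intervention: Queue = |Traffic - Latency|  [with Traffic=1, Latency=-1]  = 2; Drops = 2Latency + 2Queue + 4  [with Latency=-1, Queue=2]  = 6; Jitter = Traffic*Drops  [with Traffic=1, Drops=6]  = 6; Goodput = max(Jitter, Queue) + 6  [with Jitter=6, Queue=2]  = 12.
Change = 15 − 12 = 3.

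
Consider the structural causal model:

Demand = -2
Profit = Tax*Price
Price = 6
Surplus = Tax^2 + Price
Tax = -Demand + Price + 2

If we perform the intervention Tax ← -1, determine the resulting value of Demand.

Under do(Tax=-1), the mechanism Tax = -Demand + Price + 2 is discarded; Tax is fixed at -1.
Demand is not downstream of the intervention, so its value is determined by the original equations.

-2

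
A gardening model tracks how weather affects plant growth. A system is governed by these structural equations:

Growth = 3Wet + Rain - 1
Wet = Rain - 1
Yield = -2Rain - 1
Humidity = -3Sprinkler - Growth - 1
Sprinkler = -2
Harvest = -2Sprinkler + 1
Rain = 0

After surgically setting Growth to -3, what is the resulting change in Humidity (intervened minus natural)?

-1

Intervening sets Growth = -3 and removes its equation (Growth = 3Wet + Rain - 1).
Humidity = -3Sprinkler - Growth - 1  [with Sprinkler=-2, Growth=-3]  = 8
Without intervention: Wet = Rain - 1  [with Rain=0]  = -1; Growth = 3Wet + Rain - 1  [with Wet=-1, Rain=0]  = -4; Humidity = -3Sprinkler - Growth - 1  [with Sprinkler=-2, Growth=-4]  = 9.
Change = 8 − 9 = -1.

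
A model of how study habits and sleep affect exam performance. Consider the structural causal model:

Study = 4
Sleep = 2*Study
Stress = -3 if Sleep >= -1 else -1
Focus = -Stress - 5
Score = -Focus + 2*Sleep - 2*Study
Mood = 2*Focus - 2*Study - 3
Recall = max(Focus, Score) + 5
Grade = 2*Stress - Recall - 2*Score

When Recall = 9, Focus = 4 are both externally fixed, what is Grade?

The joint intervention fixes Recall = 9, Focus = 4, removing each variable's own equation.
Sleep = 2*Study  [with Study=4]  = 8
Stress = -3 if Sleep >= -1 else -1  [with Sleep=8]  = -3
Score = -Focus + 2*Sleep - 2*Study  [with Focus=4, Sleep=8, Study=4]  = 4
Grade = 2*Stress - Recall - 2*Score  [with Stress=-3, Recall=9, Score=4]  = -23

-23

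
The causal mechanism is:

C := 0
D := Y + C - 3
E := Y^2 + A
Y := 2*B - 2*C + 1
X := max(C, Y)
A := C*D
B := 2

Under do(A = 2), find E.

Intervening sets A = 2 and removes its equation (A := C*D).
Y = 2*B - 2*C + 1  [with B=2, C=0]  = 5
E = Y^2 + A  [with Y=5, A=2]  = 27

27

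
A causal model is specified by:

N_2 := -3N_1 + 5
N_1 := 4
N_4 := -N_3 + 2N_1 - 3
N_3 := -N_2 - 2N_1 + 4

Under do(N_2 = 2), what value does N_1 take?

Under do(N_2=2), the mechanism N_2 := -3N_1 + 5 is discarded; N_2 is fixed at 2.
N_1 is not downstream of the intervention, so its value is determined by the original equations.

4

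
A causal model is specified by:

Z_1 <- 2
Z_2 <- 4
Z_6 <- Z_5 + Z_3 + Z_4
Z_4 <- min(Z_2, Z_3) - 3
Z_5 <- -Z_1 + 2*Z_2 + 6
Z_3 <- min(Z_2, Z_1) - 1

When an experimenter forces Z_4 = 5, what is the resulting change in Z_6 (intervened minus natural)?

7

Under do(Z_4=5), the mechanism Z_4 <- min(Z_2, Z_3) - 3 is discarded; Z_4 is fixed at 5.
Z_3 = min(Z_2, Z_1) - 1  [with Z_2=4, Z_1=2]  = 1
Z_5 = -Z_1 + 2*Z_2 + 6  [with Z_1=2, Z_2=4]  = 12
Z_6 = Z_5 + Z_3 + Z_4  [with Z_5=12, Z_3=1, Z_4=5]  = 18
Without intervention: Z_3 = min(Z_2, Z_1) - 1  [with Z_2=4, Z_1=2]  = 1; Z_4 = min(Z_2, Z_3) - 3  [with Z_2=4, Z_3=1]  = -2; Z_5 = -Z_1 + 2*Z_2 + 6  [with Z_1=2, Z_2=4]  = 12; Z_6 = Z_5 + Z_3 + Z_4  [with Z_5=12, Z_3=1, Z_4=-2]  = 11.
Change = 18 − 11 = 7.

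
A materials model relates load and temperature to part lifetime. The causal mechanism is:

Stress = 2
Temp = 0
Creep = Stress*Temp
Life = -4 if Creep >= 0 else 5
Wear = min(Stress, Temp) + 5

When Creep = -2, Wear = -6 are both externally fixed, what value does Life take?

Setting Creep = -2, Wear = -6 by intervention discards those variables' equations.
Life = -4 if Creep >= 0 else 5  [with Creep=-2]  = 5

5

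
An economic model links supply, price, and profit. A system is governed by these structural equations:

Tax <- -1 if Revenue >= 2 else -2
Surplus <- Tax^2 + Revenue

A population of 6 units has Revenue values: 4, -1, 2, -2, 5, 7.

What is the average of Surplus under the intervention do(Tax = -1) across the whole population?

3.5

Under do(Tax=-1), Tax's equation is replaced by Tax=-1 for every unit. Per-unit Surplus: 5, 0, 3, -1, 6, 8. Mean = 3.5.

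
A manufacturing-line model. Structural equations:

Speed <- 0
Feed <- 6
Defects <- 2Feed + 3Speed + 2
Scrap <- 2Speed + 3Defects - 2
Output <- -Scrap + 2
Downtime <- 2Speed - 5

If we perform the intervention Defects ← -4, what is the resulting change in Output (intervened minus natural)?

54

do(Defects=-4) replaces the equation Defects <- 2Feed + 3Speed + 2 with the constant Defects = -4.
Scrap = 2Speed + 3Defects - 2  [with Speed=0, Defects=-4]  = -14
Output = -Scrap + 2  [with Scrap=-14]  = 16
Without intervention: Defects = 2Feed + 3Speed + 2  [with Feed=6, Speed=0]  = 14; Scrap = 2Speed + 3Defects - 2  [with Speed=0, Defects=14]  = 40; Output = -Scrap + 2  [with Scrap=40]  = -38.
Change = 16 − (-38) = 54.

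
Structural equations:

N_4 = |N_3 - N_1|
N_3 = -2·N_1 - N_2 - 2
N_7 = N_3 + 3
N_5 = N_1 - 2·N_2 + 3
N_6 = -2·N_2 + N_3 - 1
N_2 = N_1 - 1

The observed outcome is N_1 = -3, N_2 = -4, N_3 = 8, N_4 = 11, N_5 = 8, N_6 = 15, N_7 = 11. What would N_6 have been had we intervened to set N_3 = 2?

9

The intervention breaks the incoming arrows to N_3: N_3 = -2·N_1 - N_2 - 2 no longer applies, and N_3 = 2.
N_2 = N_1 - 1  [with N_1=-3]  = -4
N_6 = -2·N_2 + N_3 - 1  [with N_2=-4, N_3=2]  = 9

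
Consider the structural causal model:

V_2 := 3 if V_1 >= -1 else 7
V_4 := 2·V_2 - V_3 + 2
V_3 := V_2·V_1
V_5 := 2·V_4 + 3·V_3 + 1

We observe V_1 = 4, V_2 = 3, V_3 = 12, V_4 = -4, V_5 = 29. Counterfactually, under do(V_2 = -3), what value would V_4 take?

Under do(V_2=-3), the mechanism V_2 := 3 if V_1 >= -1 else 7 is discarded; V_2 is fixed at -3.
V_3 = V_2·V_1  [with V_2=-3, V_1=4]  = -12
V_4 = 2·V_2 - V_3 + 2  [with V_2=-3, V_3=-12]  = 8

8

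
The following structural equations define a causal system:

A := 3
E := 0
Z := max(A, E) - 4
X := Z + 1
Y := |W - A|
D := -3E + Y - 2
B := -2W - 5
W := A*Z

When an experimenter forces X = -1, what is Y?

The intervention breaks the incoming arrows to X: X := Z + 1 no longer applies, and X = -1.
Y is not downstream of the intervention, so its value is determined by the original equations.
Z = max(A, E) - 4  [with A=3, E=0]  = -1
W = A*Z  [with A=3, Z=-1]  = -3
Y = |W - A|  [with W=-3, A=3]  = 6

6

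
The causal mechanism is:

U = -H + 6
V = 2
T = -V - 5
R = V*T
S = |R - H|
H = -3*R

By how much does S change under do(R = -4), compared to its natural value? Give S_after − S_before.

The intervention breaks the incoming arrows to R: R = V*T no longer applies, and R = -4.
H = -3*R  [with R=-4]  = 12
S = |R - H|  [with R=-4, H=12]  = 16
Without intervention: T = -V - 5  [with V=2]  = -7; R = V*T  [with V=2, T=-7]  = -14; H = -3*R  [with R=-14]  = 42; S = |R - H|  [with R=-14, H=42]  = 56.
Change = 16 − 56 = -40.

-40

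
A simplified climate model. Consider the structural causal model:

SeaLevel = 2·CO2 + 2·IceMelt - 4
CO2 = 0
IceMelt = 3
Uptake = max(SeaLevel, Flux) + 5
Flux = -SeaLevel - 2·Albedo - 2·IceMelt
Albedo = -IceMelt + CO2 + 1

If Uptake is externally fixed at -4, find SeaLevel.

do(Uptake=-4) replaces the equation Uptake = max(SeaLevel, Flux) + 5 with the constant Uptake = -4.
No directed path runs from Uptake to SeaLevel, so SeaLevel keeps its natural value.
SeaLevel = 2·CO2 + 2·IceMelt - 4  [with CO2=0, IceMelt=3]  = 2

2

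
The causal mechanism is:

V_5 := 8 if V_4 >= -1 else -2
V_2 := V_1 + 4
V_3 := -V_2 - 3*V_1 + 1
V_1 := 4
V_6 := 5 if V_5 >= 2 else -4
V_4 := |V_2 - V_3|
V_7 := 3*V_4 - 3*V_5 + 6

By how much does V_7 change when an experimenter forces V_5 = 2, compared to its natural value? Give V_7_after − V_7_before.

18

Under do(V_5=2), the mechanism V_5 := 8 if V_4 >= -1 else -2 is discarded; V_5 is fixed at 2.
V_2 = V_1 + 4  [with V_1=4]  = 8
V_3 = -V_2 - 3*V_1 + 1  [with V_2=8, V_1=4]  = -19
V_4 = |V_2 - V_3|  [with V_2=8, V_3=-19]  = 27
V_7 = 3*V_4 - 3*V_5 + 6  [with V_4=27, V_5=2]  = 81
Without intervention: V_2 = V_1 + 4  [with V_1=4]  = 8; V_3 = -V_2 - 3*V_1 + 1  [with V_2=8, V_1=4]  = -19; V_4 = |V_2 - V_3|  [with V_2=8, V_3=-19]  = 27; V_5 = 8 if V_4 >= -1 else -2  [with V_4=27]  = 8; V_7 = 3*V_4 - 3*V_5 + 6  [with V_4=27, V_5=8]  = 63.
Change = 81 − 63 = 18.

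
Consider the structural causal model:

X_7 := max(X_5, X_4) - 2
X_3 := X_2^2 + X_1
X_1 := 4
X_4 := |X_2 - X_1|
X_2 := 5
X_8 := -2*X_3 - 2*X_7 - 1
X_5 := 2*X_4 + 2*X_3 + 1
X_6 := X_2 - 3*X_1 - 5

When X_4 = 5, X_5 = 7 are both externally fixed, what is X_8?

-69

The joint intervention fixes X_4 = 5, X_5 = 7, removing each variable's own equation.
X_3 = X_2^2 + X_1  [with X_2=5, X_1=4]  = 29
X_7 = max(X_5, X_4) - 2  [with X_5=7, X_4=5]  = 5
X_8 = -2*X_3 - 2*X_7 - 1  [with X_3=29, X_7=5]  = -69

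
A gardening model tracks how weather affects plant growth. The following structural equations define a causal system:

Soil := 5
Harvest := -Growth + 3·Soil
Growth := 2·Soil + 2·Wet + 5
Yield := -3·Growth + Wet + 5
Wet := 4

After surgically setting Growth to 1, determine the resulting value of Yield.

The intervention breaks the incoming arrows to Growth: Growth := 2·Soil + 2·Wet + 5 no longer applies, and Growth = 1.
Yield = -3·Growth + Wet + 5  [with Growth=1, Wet=4]  = 6

6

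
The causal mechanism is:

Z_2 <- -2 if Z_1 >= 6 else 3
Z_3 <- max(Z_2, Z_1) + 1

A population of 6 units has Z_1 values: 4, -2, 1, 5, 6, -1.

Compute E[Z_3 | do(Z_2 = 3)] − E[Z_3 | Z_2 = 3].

0.4

Under do(Z_2=3), Z_2's equation is replaced by Z_2=3 for every unit. Per-unit Z_3: 5, 4, 4, 6, 7, 4. Mean = 5.
Conditioning on Z_2=3 selects the 5 unit(s) with Z_1 ∈ {4, -2, 1, 5, -1}. Their Z_3 values: 5, 4, 4, 6, 4. Mean = 4.6.
Difference = 5 − 4.6 = 0.4.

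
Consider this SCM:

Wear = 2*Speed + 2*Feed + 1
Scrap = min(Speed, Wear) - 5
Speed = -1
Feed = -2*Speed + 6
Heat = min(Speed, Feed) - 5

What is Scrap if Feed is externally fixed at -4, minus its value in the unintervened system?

-8

do(Feed=-4) replaces the equation Feed = -2*Speed + 6 with the constant Feed = -4.
Wear = 2*Speed + 2*Feed + 1  [with Speed=-1, Feed=-4]  = -9
Scrap = min(Speed, Wear) - 5  [with Speed=-1, Wear=-9]  = -14
Without intervention: Feed = -2*Speed + 6  [with Speed=-1]  = 8; Wear = 2*Speed + 2*Feed + 1  [with Speed=-1, Feed=8]  = 15; Scrap = min(Speed, Wear) - 5  [with Speed=-1, Wear=15]  = -6.
Change = -14 − (-6) = -8.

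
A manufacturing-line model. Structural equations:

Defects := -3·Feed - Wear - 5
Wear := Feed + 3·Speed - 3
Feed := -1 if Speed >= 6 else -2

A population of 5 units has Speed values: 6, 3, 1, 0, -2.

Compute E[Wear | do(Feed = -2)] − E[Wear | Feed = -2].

3.3

The intervention sets Feed=-2 in all 5 units regardless of Speed. Recomputing Wear per unit gives 13, 4, -2, -5, -11; average -0.2.
Observing Feed=-2 restricts to units where Feed's equation naturally yields -2: Speed ∈ {3, 1, 0, -2}. In that subpopulation Wear = 4, -2, -5, -11, mean -3.5.
Difference = -0.2 − (-3.5) = 3.3.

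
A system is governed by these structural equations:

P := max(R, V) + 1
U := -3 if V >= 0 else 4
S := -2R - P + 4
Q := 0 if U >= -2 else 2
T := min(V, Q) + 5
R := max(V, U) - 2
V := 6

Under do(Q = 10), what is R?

Under do(Q=10), the mechanism Q := 0 if U >= -2 else 2 is discarded; Q is fixed at 10.
Since R is not a descendant of the intervened variable, it is unaffected.
U = -3 if V >= 0 else 4  [with V=6]  = -3
R = max(V, U) - 2  [with V=6, U=-3]  = 4

4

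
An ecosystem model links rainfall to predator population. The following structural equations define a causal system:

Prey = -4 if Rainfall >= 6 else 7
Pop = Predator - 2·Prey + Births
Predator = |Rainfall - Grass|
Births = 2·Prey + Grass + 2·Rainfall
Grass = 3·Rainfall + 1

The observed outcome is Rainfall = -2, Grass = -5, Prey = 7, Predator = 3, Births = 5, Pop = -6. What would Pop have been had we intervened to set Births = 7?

-4

The intervention breaks the incoming arrows to Births: Births = 2·Prey + Grass + 2·Rainfall no longer applies, and Births = 7.
Grass = 3·Rainfall + 1  [with Rainfall=-2]  = -5
Prey = -4 if Rainfall >= 6 else 7  [with Rainfall=-2]  = 7
Predator = |Rainfall - Grass|  [with Rainfall=-2, Grass=-5]  = 3
Pop = Predator - 2·Prey + Births  [with Predator=3, Prey=7, Births=7]  = -4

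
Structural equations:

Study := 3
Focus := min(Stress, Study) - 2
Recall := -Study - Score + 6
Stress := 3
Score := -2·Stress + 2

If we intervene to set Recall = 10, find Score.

-4

The intervention breaks the incoming arrows to Recall: Recall := -Study - Score + 6 no longer applies, and Recall = 10.
Since Score is not a descendant of the intervened variable, it is unaffected.
Score = -2·Stress + 2  [with Stress=3]  = -4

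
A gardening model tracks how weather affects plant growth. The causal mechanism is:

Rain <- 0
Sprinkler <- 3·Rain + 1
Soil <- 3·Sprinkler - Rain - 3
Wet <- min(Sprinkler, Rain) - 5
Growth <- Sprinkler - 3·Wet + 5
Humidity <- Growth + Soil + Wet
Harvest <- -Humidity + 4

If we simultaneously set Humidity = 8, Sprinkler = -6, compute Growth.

32

The joint intervention fixes Humidity = 8, Sprinkler = -6, removing each variable's own equation.
Wet = min(Sprinkler, Rain) - 5  [with Sprinkler=-6, Rain=0]  = -11
Growth = Sprinkler - 3·Wet + 5  [with Sprinkler=-6, Wet=-11]  = 32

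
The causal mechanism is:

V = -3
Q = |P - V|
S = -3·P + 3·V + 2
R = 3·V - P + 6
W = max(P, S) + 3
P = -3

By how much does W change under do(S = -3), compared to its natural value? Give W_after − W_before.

The intervention breaks the incoming arrows to S: S = -3·P + 3·V + 2 no longer applies, and S = -3.
W = max(P, S) + 3  [with P=-3, S=-3]  = 0
Without intervention: S = -3·P + 3·V + 2  [with P=-3, V=-3]  = 2; W = max(P, S) + 3  [with P=-3, S=2]  = 5.
Change = 0 − 5 = -5.

-5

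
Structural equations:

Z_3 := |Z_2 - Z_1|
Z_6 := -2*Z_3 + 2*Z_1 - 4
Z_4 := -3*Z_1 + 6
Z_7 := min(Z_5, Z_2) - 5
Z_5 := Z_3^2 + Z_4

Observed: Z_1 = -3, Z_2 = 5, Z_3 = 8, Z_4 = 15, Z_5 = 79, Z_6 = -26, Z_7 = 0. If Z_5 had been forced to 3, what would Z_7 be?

-2

Under do(Z_5=3), the mechanism Z_5 := Z_3^2 + Z_4 is discarded; Z_5 is fixed at 3.
Z_7 = min(Z_5, Z_2) - 5  [with Z_5=3, Z_2=5]  = -2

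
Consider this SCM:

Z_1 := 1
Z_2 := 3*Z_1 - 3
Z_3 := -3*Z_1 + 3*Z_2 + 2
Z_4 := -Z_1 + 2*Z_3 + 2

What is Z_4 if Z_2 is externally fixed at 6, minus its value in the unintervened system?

36

Under do(Z_2=6), the mechanism Z_2 := 3*Z_1 - 3 is discarded; Z_2 is fixed at 6.
Z_3 = -3*Z_1 + 3*Z_2 + 2  [with Z_1=1, Z_2=6]  = 17
Z_4 = -Z_1 + 2*Z_3 + 2  [with Z_1=1, Z_3=17]  = 35
Without intervention: Z_2 = 3*Z_1 - 3  [with Z_1=1]  = 0; Z_3 = -3*Z_1 + 3*Z_2 + 2  [with Z_1=1, Z_2=0]  = -1; Z_4 = -Z_1 + 2*Z_3 + 2  [with Z_1=1, Z_3=-1]  = -1.
Change = 35 − (-1) = 36.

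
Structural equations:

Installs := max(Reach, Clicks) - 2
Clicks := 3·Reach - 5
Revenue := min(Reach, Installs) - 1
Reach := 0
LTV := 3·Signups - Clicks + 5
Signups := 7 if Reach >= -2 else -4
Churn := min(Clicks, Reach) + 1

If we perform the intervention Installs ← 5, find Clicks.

Under do(Installs=5), the mechanism Installs := max(Reach, Clicks) - 2 is discarded; Installs is fixed at 5.
Since Clicks is not a descendant of the intervened variable, it is unaffected.
Clicks = 3·Reach - 5  [with Reach=0]  = -5

-5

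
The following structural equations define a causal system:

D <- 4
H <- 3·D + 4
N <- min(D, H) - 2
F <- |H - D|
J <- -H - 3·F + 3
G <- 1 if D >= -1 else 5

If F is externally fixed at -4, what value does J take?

-1

Intervening sets F = -4 and removes its equation (F <- |H - D|).
H = 3·D + 4  [with D=4]  = 16
J = -H - 3·F + 3  [with H=16, F=-4]  = -1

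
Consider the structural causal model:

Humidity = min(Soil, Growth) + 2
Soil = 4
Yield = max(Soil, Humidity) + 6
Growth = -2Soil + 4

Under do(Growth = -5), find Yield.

Under do(Growth=-5), the mechanism Growth = -2Soil + 4 is discarded; Growth is fixed at -5.
Humidity = min(Soil, Growth) + 2  [with Soil=4, Growth=-5]  = -3
Yield = max(Soil, Humidity) + 6  [with Soil=4, Humidity=-3]  = 10

10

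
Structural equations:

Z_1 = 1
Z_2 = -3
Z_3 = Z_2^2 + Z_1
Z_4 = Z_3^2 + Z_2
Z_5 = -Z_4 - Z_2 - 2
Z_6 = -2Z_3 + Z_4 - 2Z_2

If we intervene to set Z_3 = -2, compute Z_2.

-3

Under do(Z_3=-2), the mechanism Z_3 = Z_2^2 + Z_1 is discarded; Z_3 is fixed at -2.
Since Z_2 is not a descendant of the intervened variable, it is unaffected.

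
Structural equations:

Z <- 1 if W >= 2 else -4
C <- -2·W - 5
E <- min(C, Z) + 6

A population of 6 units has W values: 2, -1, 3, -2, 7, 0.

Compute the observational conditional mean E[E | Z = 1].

Conditioning on Z=1 selects the 3 unit(s) with W ∈ {2, 3, 7}. Their E values: -3, -5, -13. Mean = -7.

-7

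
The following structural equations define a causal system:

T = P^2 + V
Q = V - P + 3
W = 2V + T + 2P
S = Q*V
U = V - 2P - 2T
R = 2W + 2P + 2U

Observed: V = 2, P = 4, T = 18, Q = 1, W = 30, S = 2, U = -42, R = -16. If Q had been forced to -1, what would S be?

-2

Under do(Q=-1), the mechanism Q = V - P + 3 is discarded; Q is fixed at -1.
S = Q*V  [with Q=-1, V=2]  = -2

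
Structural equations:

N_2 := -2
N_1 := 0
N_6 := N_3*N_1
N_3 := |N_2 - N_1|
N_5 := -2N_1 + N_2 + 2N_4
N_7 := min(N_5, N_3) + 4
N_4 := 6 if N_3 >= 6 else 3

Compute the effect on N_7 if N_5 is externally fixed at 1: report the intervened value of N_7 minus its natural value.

Under do(N_5=1), the mechanism N_5 := -2N_1 + N_2 + 2N_4 is discarded; N_5 is fixed at 1.
N_3 = |N_2 - N_1|  [with N_2=-2, N_1=0]  = 2
N_7 = min(N_5, N_3) + 4  [with N_5=1, N_3=2]  = 5
Without intervention: N_3 = |N_2 - N_1|  [with N_2=-2, N_1=0]  = 2; N_4 = 6 if N_3 >= 6 else 3  [with N_3=2]  = 3; N_5 = -2N_1 + N_2 + 2N_4  [with N_1=0, N_2=-2, N_4=3]  = 4; N_7 = min(N_5, N_3) + 4  [with N_5=4, N_3=2]  = 6.
Change = 5 − 6 = -1.

-1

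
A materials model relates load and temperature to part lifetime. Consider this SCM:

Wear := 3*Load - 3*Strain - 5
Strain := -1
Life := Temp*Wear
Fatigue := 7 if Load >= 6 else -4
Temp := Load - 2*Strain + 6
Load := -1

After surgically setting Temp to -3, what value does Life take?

The intervention breaks the incoming arrows to Temp: Temp := Load - 2*Strain + 6 no longer applies, and Temp = -3.
Wear = 3*Load - 3*Strain - 5  [with Load=-1, Strain=-1]  = -5
Life = Temp*Wear  [with Temp=-3, Wear=-5]  = 15

15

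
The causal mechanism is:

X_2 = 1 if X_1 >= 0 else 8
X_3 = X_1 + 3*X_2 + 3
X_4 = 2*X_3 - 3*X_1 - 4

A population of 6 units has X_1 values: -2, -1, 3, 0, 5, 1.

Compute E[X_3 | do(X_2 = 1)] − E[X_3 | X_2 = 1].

Every unit gets X_2=1 under the intervention. X_3 values become 4, 5, 9, 6, 11, 7; E[X_3|do(X_2=1)] = 7.
E[X_3|X_2=1] averages over only the 4 units with X_2=1 (X_1 = 3, 0, 5, 1): X_3 = 9, 6, 11, 7, mean 8.25.
Difference = 7 − 8.25 = -1.25.

-1.25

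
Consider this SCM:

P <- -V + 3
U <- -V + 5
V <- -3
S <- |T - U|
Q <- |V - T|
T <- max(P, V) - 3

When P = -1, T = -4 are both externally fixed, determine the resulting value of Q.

1

Setting P = -1, T = -4 by intervention discards those variables' equations.
Q = |V - T|  [with V=-3, T=-4]  = 1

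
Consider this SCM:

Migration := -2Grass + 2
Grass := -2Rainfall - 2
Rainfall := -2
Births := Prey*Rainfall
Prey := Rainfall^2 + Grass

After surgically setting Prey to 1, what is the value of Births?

-2

The intervention breaks the incoming arrows to Prey: Prey := Rainfall^2 + Grass no longer applies, and Prey = 1.
Births = Prey*Rainfall  [with Prey=1, Rainfall=-2]  = -2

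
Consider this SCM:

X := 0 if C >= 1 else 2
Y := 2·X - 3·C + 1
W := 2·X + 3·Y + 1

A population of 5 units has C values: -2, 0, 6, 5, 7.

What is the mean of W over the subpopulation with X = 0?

E[W|X=0] averages over only the 3 units with X=0 (C = 6, 5, 7): W = -50, -41, -59, mean -50.

-50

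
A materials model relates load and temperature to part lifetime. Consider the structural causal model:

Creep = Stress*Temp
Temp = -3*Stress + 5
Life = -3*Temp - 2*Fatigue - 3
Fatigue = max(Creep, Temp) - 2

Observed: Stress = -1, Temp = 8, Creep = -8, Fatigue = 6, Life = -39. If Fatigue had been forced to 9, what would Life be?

Intervening sets Fatigue = 9 and removes its equation (Fatigue = max(Creep, Temp) - 2).
Temp = -3*Stress + 5  [with Stress=-1]  = 8
Life = -3*Temp - 2*Fatigue - 3  [with Temp=8, Fatigue=9]  = -45

-45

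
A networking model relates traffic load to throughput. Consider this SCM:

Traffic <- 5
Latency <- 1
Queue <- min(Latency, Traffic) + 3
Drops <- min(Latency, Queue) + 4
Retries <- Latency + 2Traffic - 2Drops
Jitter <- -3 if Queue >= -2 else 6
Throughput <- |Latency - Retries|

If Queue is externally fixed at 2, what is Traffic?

5

Under do(Queue=2), the mechanism Queue <- min(Latency, Traffic) + 3 is discarded; Queue is fixed at 2.
Traffic is not downstream of the intervention, so its value is determined by the original equations.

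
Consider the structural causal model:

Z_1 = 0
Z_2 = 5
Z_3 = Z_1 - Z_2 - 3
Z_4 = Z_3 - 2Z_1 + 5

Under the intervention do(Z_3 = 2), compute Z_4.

The intervention breaks the incoming arrows to Z_3: Z_3 = Z_1 - Z_2 - 3 no longer applies, and Z_3 = 2.
Z_4 = Z_3 - 2Z_1 + 5  [with Z_3=2, Z_1=0]  = 7

7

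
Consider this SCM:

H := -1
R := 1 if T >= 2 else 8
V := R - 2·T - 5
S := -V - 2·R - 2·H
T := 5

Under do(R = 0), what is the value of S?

do(R=0) replaces the equation R := 1 if T >= 2 else 8 with the constant R = 0.
V = R - 2·T - 5  [with R=0, T=5]  = -15
S = -V - 2·R - 2·H  [with V=-15, R=0, H=-1]  = 17

17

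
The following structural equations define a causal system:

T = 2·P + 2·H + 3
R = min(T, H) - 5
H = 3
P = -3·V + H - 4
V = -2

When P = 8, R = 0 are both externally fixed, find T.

The joint intervention fixes P = 8, R = 0, removing each variable's own equation.
T = 2·P + 2·H + 3  [with P=8, H=3]  = 25

25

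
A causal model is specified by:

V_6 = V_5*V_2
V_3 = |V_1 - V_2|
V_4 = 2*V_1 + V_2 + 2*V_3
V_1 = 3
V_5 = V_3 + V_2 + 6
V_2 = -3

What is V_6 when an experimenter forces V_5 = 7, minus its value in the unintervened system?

6

The intervention breaks the incoming arrows to V_5: V_5 = V_3 + V_2 + 6 no longer applies, and V_5 = 7.
V_6 = V_5*V_2  [with V_5=7, V_2=-3]  = -21
Without intervention: V_3 = |V_1 - V_2|  [with V_1=3, V_2=-3]  = 6; V_5 = V_3 + V_2 + 6  [with V_3=6, V_2=-3]  = 9; V_6 = V_5*V_2  [with V_5=9, V_2=-3]  = -27.
Change = -21 − (-27) = 6.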